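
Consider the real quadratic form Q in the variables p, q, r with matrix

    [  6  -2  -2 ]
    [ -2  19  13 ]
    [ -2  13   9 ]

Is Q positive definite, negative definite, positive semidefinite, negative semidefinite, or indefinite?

An LDLᵀ factorisation of A has diagonal entries 6, 55/3, 2/55.
So there are 3 positive pivots.
Hence Q is positive definite.

positive definite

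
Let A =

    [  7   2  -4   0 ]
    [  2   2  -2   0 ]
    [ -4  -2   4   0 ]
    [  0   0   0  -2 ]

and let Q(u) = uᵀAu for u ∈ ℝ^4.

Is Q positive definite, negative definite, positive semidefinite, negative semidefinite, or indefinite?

indefinite

Symmetric row and column elimination reduces A to a congruent diagonal form with pivots 7, 10/7, 6/5, -2.
That gives 3 positive, 1 negative pivots.
Hence Q is indefinite.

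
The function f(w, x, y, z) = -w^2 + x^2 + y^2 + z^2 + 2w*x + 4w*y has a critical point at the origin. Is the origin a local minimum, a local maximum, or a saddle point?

saddle point

The Hessian at the origin is H = [[-2, 2, 4, 0], [2, 2, 0, 0], [4, 0, 2, 0], [0, 0, 0, 2]].
Symmetric row and column elimination reduces H to a congruent diagonal form with pivots -2, 4, 6, 2.
That gives 3 positive, 1 negative pivots.
H is indefinite, so the origin is a saddle point.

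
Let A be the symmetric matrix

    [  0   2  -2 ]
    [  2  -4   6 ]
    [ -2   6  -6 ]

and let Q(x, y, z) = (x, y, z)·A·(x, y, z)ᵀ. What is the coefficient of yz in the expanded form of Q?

12

The coefficient of yz is A[2,3] + A[3,2] = 2·6 = 12.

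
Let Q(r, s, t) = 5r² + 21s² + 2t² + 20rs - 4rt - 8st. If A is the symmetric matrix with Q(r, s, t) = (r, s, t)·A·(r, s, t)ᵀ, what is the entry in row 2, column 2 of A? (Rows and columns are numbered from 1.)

21

The coefficient of s² in Q is 21, and that is exactly A[2,2].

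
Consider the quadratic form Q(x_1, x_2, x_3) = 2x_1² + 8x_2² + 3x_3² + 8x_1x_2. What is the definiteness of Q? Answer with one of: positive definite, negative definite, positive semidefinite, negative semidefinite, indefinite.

The symmetric matrix is A = [[2, 4, 0], [4, 8, 0], [0, 0, 3]].
Symmetric row and column elimination reduces A to a congruent diagonal form with pivots 2, 0, 3.
That gives 2 positive, 1 zero pivots.
Hence Q is positive semidefinite.

positive semidefinite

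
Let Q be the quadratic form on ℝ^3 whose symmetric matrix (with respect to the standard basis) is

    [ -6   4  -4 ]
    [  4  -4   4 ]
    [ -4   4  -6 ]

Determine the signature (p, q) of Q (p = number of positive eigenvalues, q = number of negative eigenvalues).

Symmetric row and column elimination reduces A to a congruent diagonal form with pivots -6, -4/3, -2.
Counting signs: 3 negative.

(0, 3)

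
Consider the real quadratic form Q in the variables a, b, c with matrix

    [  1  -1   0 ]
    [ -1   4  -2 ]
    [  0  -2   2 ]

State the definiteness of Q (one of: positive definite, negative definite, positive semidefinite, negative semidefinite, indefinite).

An LDLᵀ factorisation of A has diagonal entries 1, 3, 2/3.
Counting signs: 3 positive.
Hence Q is positive definite.

positive definite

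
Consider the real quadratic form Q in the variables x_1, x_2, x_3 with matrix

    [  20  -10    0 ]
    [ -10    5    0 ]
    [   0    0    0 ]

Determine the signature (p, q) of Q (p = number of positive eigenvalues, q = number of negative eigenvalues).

Row-reducing A symmetrically gives the diagonal entries 20, 0, 0.
So there are 1 positive, 2 zero pivots.

(1, 0)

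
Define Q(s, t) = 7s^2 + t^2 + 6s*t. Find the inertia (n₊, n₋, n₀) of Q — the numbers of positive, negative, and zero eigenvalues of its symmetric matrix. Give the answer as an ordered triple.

(1, 1, 0)

The symmetric matrix is A = [[7, 3], [3, 1]].
Row-reducing A symmetrically gives the diagonal entries 7, -2/7.
That gives 1 positive, 1 negative pivots.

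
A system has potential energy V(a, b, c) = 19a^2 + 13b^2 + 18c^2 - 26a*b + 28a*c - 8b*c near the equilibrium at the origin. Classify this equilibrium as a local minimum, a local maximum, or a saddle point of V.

The Hessian at the origin is H = [[38, -26, 28], [-26, 26, -8], [28, -8, 36]].
An LDLᵀ factorisation of H has diagonal entries 38, 156/19, 8/39.
That gives 3 positive pivots.
H is positive definite, so the origin is a strict local minimum.

local minimum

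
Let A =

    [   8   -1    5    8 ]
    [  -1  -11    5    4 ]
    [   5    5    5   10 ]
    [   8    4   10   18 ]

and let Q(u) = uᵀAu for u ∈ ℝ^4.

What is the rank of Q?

4

Congruent diagonalization of A (simultaneous row and column reduction) yields pivots 8, -89/8, 420/89, 5/21.
That gives 3 positive, 1 negative pivots.
The rank is the number of nonzero pivots: 4.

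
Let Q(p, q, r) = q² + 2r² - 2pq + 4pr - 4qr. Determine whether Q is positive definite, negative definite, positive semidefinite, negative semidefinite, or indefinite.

The symmetric matrix is A = [[0, -1, 2], [-1, 1, -2], [2, -2, 2]].
A is congruent to a diagonal matrix with 1 positive, 2 negative and 0 zero entries, so Q is indefinite.

indefinite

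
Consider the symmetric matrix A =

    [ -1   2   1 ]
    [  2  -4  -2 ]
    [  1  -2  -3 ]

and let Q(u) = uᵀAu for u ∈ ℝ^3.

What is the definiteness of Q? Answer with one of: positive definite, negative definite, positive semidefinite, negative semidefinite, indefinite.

negative semidefinite

Symmetric row and column elimination reduces A to a congruent diagonal form with pivots -1, 0, -2.
Counting signs: 2 negative, 1 zero.
Hence Q is negative semidefinite.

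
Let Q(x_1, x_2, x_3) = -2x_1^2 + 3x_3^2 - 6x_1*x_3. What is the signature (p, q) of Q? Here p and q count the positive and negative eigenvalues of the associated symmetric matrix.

(1, 1)

The symmetric matrix is A = [[-2, 0, -3], [0, 0, 0], [-3, 0, 3]].
Symmetric row and column elimination reduces A to a congruent diagonal form with pivots -2, 0, 15/2.
Counting signs: 1 positive, 1 negative, 1 zero.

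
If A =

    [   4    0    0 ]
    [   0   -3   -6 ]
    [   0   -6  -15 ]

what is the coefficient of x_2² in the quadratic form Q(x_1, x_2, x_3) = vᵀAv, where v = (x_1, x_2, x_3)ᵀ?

-3

The coefficient of x_2² is the diagonal entry A[2,2] = -3.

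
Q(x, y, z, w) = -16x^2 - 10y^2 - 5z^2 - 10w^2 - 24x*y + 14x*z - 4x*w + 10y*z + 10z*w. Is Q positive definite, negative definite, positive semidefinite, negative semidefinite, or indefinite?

The symmetric matrix is A = [[-16, -12, 7, -2], [-12, -10, 5, 0], [7, 5, -5, 5], [-2, 0, 5, -10]].
Applying the same elementary operations to the rows and columns of A produces a congruent diagonal matrix with entries -16, -1, -15/8, 0.
That gives 3 negative, 1 zero pivots.
Hence Q is negative semidefinite.

negative semidefinite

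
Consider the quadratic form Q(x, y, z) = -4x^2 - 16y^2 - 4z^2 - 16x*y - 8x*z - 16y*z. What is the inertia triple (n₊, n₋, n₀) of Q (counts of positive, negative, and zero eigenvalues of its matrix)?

The associated matrix is A = [[-4, -8, -4], [-8, -16, -8], [-4, -8, -4]].
Symmetric row and column elimination reduces A to a congruent diagonal form with pivots -4, 0, 0.
Counting signs: 1 negative, 2 zero.

(0, 1, 2)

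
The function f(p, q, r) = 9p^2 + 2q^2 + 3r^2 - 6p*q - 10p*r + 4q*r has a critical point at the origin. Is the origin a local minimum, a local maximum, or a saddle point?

local minimum

The Hessian at the origin is H = [[18, -6, -10], [-6, 4, 4], [-10, 4, 6]].
Symmetric row and column elimination reduces H to a congruent diagonal form with pivots 18, 2, 2/9.
That gives 3 positive pivots.
H is positive definite, so the origin is a strict local minimum.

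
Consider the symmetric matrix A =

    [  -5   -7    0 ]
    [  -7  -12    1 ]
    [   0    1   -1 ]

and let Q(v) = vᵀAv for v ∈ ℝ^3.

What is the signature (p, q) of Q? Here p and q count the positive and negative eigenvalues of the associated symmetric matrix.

Congruent diagonalization of A (simultaneous row and column reduction) yields pivots -5, -11/5, -6/11.
So there are 3 negative pivots.

(0, 3)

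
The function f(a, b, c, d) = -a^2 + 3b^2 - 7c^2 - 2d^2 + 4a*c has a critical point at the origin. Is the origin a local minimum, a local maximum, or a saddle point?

saddle point

The Hessian at the origin is H = [[-2, 0, 4, 0], [0, 6, 0, 0], [4, 0, -14, 0], [0, 0, 0, -4]].
Row-reducing H symmetrically gives the diagonal entries -2, 6, -6, -4.
So there are 1 positive, 3 negative pivots.
H is indefinite, so the origin is a saddle point.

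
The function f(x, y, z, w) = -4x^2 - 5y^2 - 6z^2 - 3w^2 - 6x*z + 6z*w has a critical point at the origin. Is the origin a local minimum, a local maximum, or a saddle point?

The Hessian at the origin is H = [[-8, 0, -6, 0], [0, -10, 0, 0], [-6, 0, -12, 6], [0, 0, 6, -6]].
Applying the same elementary operations to the rows and columns of H produces a congruent diagonal matrix with entries -8, -10, -15/2, -6/5.
That gives 4 negative pivots.
H is negative definite, so the origin is a strict local maximum.

local maximum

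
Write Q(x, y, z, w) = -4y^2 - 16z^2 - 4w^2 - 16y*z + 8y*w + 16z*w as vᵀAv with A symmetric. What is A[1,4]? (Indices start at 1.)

0

The coefficient of x·w in Q is 0. For a symmetric A this equals A[1,4] + A[4,1] = 2·A[1,4].
So A[1,4] = 0/2 = 0.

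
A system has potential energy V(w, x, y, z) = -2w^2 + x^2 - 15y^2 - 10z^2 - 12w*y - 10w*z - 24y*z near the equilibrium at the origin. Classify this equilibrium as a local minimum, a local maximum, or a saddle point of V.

saddle point

The Hessian at the origin is H = [[-4, 0, -12, -10], [0, 2, 0, 0], [-12, 0, -30, -24], [-10, 0, -24, -20]].
Symmetric row and column elimination reduces H to a congruent diagonal form with pivots -4, 2, 6, -1.
That gives 2 positive, 2 negative pivots.
H is indefinite, so the origin is a saddle point.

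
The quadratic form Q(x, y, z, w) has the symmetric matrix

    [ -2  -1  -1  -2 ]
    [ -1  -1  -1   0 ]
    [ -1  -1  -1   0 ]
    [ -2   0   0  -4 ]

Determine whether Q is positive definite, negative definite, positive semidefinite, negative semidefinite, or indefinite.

negative semidefinite

Symmetric row and column elimination reduces A to a congruent diagonal form with pivots -2, -1/2, 0, 0.
Counting signs: 2 negative, 2 zero.
Hence Q is negative semidefinite.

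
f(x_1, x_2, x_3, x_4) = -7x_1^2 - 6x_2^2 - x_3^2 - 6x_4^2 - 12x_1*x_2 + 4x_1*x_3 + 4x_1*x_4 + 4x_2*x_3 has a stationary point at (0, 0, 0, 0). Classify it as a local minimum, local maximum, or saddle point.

local maximum

The Hessian at the origin is H = [[-14, -12, 4, 4], [-12, -12, 4, 0], [4, 4, -2, 0], [4, 0, 0, -12]].
Row-reducing H symmetrically gives the diagonal entries -14, -12/7, -2/3, -4.
Counting signs: 4 negative.
H is negative definite, so the origin is a strict local maximum.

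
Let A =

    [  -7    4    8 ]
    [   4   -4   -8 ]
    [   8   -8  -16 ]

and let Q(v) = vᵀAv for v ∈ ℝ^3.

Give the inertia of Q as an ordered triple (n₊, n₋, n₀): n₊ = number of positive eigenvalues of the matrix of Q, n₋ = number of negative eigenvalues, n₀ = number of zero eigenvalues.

Congruent diagonalization of A (simultaneous row and column reduction) yields pivots -7, -12/7, 0.
That gives 2 negative, 1 zero pivots.

(0, 2, 1)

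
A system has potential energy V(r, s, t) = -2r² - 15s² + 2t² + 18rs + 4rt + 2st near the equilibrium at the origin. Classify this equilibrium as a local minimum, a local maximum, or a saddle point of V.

saddle point

The Hessian at the origin is H = [[-4, 18, 4], [18, -30, 2], [4, 2, 4]].
Applying the same elementary operations to the rows and columns of H produces a congruent diagonal matrix with entries -4, 51, 8/51.
So there are 2 positive, 1 negative pivots.
H is indefinite, so the origin is a saddle point.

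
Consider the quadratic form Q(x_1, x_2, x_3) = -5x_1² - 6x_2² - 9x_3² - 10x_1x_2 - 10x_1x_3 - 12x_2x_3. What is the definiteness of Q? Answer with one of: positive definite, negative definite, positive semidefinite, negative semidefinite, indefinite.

negative definite

The associated matrix is A = [[-5, -5, -5], [-5, -6, -6], [-5, -6, -9]].
Congruent diagonalization of A (simultaneous row and column reduction) yields pivots -5, -1, -3.
Counting signs: 3 negative.
Hence Q is negative definite.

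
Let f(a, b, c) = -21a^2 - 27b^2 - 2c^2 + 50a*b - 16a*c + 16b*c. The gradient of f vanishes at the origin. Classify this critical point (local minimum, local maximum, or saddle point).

The Hessian at the origin is H = [[-42, 50, -16], [50, -54, 16], [-16, 16, -4]].
Row-reducing H symmetrically gives the diagonal entries -42, 116/21, 12/29.
Counting signs: 2 positive, 1 negative.
H is indefinite, so the origin is a saddle point.

saddle point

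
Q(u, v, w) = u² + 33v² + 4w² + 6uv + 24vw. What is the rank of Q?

The symmetric matrix is A = [[1, 3, 0], [3, 33, 12], [0, 12, 4]].
An LDLᵀ factorisation of A has diagonal entries 1, 24, -2.
So there are 2 positive, 1 negative pivots.
The rank is the number of nonzero pivots: 3.

3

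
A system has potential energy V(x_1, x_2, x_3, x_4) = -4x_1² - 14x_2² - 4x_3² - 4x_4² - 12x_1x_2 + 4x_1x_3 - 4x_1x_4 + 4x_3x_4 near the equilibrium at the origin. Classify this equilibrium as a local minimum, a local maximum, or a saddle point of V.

The Hessian at the origin is H = [[-8, -12, 4, -4], [-12, -28, 0, 0], [4, 0, -8, 4], [-4, 0, 4, -8]].
An LDLᵀ factorisation of H has diagonal entries -8, -10, -12/5, -4/3.
That gives 4 negative pivots.
H is negative definite, so the origin is a strict local maximum.

local maximum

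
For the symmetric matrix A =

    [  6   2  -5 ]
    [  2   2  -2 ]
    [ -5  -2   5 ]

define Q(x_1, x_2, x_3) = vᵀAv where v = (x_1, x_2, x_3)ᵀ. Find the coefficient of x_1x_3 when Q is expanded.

The coefficient of x_1x_3 is A[1,3] + A[3,1] = 2·(-5) = -10.

-10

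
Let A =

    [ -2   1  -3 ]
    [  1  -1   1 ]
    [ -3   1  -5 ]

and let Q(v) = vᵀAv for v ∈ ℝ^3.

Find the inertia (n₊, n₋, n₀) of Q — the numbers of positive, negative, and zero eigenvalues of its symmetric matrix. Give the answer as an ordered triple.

Applying the same elementary operations to the rows and columns of A produces a congruent diagonal matrix with entries -2, -1/2, 0.
That gives 2 negative, 1 zero pivots.

(0, 2, 1)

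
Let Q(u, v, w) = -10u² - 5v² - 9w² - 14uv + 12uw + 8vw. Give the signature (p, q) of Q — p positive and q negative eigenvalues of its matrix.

The associated matrix is A = [[-10, -7, 6], [-7, -5, 4], [6, 4, -9]].
Congruent diagonalization of A (simultaneous row and column reduction) yields pivots -10, -1/10, -5.
So there are 3 negative pivots.

(0, 3)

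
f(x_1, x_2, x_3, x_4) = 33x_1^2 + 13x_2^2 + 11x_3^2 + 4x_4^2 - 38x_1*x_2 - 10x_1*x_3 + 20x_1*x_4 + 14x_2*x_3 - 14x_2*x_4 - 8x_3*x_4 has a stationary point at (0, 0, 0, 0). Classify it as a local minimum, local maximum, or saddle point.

The Hessian at the origin is H = [[66, -38, -10, 20], [-38, 26, 14, -14], [-10, 14, 22, -8], [20, -14, -8, 8]].
Symmetric row and column elimination reduces H to a congruent diagonal form with pivots 66, 136/33, 4, 15/34.
That gives 4 positive pivots.
H is positive definite, so the origin is a strict local minimum.

local minimum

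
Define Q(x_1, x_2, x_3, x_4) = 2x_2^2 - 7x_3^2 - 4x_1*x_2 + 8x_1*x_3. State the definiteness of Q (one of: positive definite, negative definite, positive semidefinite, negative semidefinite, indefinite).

indefinite

The symmetric matrix is A = [[0, -2, 4, 0], [-2, 2, 0, 0], [4, 0, -7, 0], [0, 0, 0, 0]].
A is congruent to a diagonal matrix with 2 positive, 1 negative and 1 zero entries, so Q is indefinite.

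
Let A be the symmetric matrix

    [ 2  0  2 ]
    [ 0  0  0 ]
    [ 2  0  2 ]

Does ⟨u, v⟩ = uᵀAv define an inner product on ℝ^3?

no

Symmetric row and column elimination reduces A to a congruent diagonal form with pivots 2, 0, 0.
Counting signs: 1 positive, 2 zero.
Hence Q is positive semidefinite.
⟨·,·⟩ is an inner product exactly when A is positive definite.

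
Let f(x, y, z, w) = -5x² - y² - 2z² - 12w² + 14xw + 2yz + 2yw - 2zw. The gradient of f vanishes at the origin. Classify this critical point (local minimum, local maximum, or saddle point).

local maximum

The Hessian at the origin is H = [[-10, 0, 0, 14], [0, -2, 2, 2], [0, 2, -4, -2], [14, 2, -2, -24]].
Symmetric row and column elimination reduces H to a congruent diagonal form with pivots -10, -2, -2, -12/5.
So there are 4 negative pivots.
H is negative definite, so the origin is a strict local maximum.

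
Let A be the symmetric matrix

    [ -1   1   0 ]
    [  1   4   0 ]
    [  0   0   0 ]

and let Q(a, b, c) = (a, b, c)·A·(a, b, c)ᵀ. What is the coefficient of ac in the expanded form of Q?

0

The coefficient of ac is A[1,3] + A[3,1] = 2·0 = 0.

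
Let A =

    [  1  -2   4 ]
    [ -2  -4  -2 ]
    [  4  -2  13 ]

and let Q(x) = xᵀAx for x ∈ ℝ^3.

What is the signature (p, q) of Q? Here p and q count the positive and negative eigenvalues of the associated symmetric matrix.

(2, 1)

Congruent diagonalization of A (simultaneous row and column reduction) yields pivots 1, -8, 3/2.
That gives 2 positive, 1 negative pivots.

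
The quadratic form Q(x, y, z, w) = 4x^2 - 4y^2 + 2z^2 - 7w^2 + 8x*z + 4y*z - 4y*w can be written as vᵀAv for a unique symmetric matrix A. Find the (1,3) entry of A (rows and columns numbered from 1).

4

The coefficient of x·z in Q is 8. For a symmetric A this equals A[1,3] + A[3,1] = 2·A[1,3].
So A[1,3] = 8/2 = 4.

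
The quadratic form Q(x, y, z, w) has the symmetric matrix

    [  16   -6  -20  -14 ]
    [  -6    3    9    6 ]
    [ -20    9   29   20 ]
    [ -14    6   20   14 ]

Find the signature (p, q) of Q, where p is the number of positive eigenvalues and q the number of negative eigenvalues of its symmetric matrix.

(3, 0)

Symmetric row and column elimination reduces A to a congruent diagonal form with pivots 16, 3/4, 1, 0.
That gives 3 positive, 1 zero pivots.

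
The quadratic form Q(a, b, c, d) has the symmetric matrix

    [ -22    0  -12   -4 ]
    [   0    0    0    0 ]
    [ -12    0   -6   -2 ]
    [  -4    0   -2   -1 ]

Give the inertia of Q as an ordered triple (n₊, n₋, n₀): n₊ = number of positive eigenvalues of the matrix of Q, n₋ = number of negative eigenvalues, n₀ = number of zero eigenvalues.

Symmetric row and column elimination reduces A to a congruent diagonal form with pivots -22, 0, 6/11, -1/3.
Counting signs: 1 positive, 2 negative, 1 zero.

(1, 2, 1)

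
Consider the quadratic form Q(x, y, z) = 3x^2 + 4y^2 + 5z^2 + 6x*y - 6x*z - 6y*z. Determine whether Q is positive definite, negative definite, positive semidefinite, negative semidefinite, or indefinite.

Write A = [[3, 3, -3], [3, 4, -3], [-3, -3, 5]].
An LDLᵀ factorisation of A has diagonal entries 3, 1, 2.
So there are 3 positive pivots.
Hence Q is positive definite.

positive definite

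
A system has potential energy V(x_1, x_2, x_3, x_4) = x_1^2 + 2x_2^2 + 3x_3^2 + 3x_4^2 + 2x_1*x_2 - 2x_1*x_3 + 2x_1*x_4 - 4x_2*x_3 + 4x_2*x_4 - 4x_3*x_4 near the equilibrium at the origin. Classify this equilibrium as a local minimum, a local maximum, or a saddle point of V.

local minimum

The Hessian at the origin is H = [[2, 2, -2, 2], [2, 4, -4, 4], [-2, -4, 6, -4], [2, 4, -4, 6]].
Row-reducing H symmetrically gives the diagonal entries 2, 2, 2, 2.
Counting signs: 4 positive.
H is positive definite, so the origin is a strict local minimum.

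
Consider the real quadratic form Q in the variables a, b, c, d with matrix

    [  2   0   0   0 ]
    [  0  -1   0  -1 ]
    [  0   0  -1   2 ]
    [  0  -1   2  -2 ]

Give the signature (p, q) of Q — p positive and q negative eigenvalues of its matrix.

(2, 2)

Row-reducing A symmetrically gives the diagonal entries 2, -1, -1, 3.
So there are 2 positive, 2 negative pivots.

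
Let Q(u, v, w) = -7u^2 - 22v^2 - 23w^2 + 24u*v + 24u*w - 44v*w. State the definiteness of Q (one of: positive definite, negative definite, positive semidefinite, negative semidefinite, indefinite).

The symmetric matrix of Q is A = [[-7, 12, 12], [12, -22, -22], [12, -22, -23]].
Leading principal minors: Δ_1 = -7, Δ_2 = 10, Δ_3 = -10.
The signs alternate starting with Δ_1 < 0, so by Sylvester's criterion Q is negative definite.

negative definite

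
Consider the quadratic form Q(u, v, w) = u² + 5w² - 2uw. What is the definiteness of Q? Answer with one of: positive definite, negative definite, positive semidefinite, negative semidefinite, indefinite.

positive semidefinite

The symmetric matrix is A = [[1, 0, -1], [0, 0, 0], [-1, 0, 5]].
Row-reducing A symmetrically gives the diagonal entries 1, 0, 4.
That gives 2 positive, 1 zero pivots.
Hence Q is positive semidefinite.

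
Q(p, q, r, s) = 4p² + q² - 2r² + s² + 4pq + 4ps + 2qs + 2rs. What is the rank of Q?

3

Write A = [[4, 2, 0, 2], [2, 1, 0, 1], [0, 0, -2, 1], [2, 1, 1, 1]].
Symmetric row and column elimination reduces A to a congruent diagonal form with pivots 4, 0, -2, 1/2.
So there are 2 positive, 1 negative, 1 zero pivots.
The rank is the number of nonzero pivots: 3.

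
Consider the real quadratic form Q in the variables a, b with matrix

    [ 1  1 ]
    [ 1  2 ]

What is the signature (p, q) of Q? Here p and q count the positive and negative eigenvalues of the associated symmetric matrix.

Row-reducing A symmetrically gives the diagonal entries 1, 1.
Counting signs: 2 positive.

(2, 0)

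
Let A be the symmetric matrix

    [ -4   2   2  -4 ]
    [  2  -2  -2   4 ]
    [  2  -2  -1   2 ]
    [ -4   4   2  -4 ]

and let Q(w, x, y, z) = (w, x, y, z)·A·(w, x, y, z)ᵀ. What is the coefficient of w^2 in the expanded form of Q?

The coefficient of w^2 is the diagonal entry A[1,1] = -4.

-4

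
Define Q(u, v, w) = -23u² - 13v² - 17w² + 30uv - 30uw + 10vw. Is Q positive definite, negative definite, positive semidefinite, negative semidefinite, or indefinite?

The associated matrix is A = [[-23, 15, -15], [15, -13, 5], [-15, 5, -17]].
Applying the same elementary operations to the rows and columns of A produces a congruent diagonal matrix with entries -23, -74/23, -4/37.
So there are 3 negative pivots.
Hence Q is negative definite.

negative definite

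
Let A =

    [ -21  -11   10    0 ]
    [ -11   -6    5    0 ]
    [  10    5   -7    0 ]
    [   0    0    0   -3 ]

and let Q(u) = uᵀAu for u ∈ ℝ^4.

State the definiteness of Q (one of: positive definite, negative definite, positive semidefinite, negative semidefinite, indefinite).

Leading principal minors: Δ_1 = -21, Δ_2 = 5, Δ_3 = -10, Δ_4 = 30.
The signs alternate starting with Δ_1 < 0, so by Sylvester's criterion Q is negative definite.

negative definite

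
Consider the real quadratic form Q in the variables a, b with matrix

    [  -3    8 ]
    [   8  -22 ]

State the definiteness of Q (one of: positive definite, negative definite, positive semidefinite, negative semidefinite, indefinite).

negative definite

Congruent diagonalization of A (simultaneous row and column reduction) yields pivots -3, -2/3.
Counting signs: 2 negative.
Hence Q is negative definite.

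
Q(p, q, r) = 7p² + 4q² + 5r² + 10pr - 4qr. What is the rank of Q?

3

The associated matrix is A = [[7, 0, 5], [0, 4, -2], [5, -2, 5]].
Applying the same elementary operations to the rows and columns of A produces a congruent diagonal matrix with entries 7, 4, 3/7.
Counting signs: 3 positive.
The rank is the number of nonzero pivots: 3.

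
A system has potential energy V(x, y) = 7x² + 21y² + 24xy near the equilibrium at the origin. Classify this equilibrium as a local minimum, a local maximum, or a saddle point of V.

The Hessian at the origin is H = [[14, 24], [24, 42]].
det H = 14·42 − (24)² = 12 > 0 and H[1,1] = 14 > 0, so H is positive definite.
Therefore the origin is a local minimum.

local minimum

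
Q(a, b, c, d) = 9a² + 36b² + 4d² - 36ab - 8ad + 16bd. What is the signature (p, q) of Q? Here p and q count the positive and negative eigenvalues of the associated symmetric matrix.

(2, 0)

The symmetric matrix is A = [[9, -18, 0, -4], [-18, 36, 0, 8], [0, 0, 0, 0], [-4, 8, 0, 4]].
Symmetric row and column elimination reduces A to a congruent diagonal form with pivots 9, 0, 0, 20/9.
Counting signs: 2 positive, 2 zero.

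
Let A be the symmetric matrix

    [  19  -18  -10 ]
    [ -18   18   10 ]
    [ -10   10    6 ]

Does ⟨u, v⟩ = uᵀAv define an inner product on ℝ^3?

Leading principal minors: Δ_1 = 19, Δ_2 = 18, Δ_3 = 8.
All leading principal minors are positive, so by Sylvester's criterion Q is positive definite.
⟨·,·⟩ is an inner product exactly when A is positive definite.

yes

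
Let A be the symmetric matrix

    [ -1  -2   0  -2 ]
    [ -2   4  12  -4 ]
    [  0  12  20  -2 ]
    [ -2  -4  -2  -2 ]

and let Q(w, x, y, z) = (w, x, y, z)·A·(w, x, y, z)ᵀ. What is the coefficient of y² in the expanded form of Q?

The coefficient of y² is the diagonal entry A[3,3] = 20.

20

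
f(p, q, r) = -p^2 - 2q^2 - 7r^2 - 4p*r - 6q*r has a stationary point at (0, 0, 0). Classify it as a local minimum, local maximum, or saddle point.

saddle point

The Hessian at the origin is H = [[-2, 0, -4], [0, -4, -6], [-4, -6, -14]].
Applying the same elementary operations to the rows and columns of H produces a congruent diagonal matrix with entries -2, -4, 3.
So there are 1 positive, 2 negative pivots.
H is indefinite, so the origin is a saddle point.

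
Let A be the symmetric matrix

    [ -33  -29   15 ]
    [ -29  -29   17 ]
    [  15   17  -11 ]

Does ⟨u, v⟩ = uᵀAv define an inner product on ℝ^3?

An LDLᵀ factorisation of A has diagonal entries -33, -116/33, -1/29.
That gives 3 negative pivots.
Hence Q is negative definite.
⟨·,·⟩ is an inner product exactly when A is positive definite.

no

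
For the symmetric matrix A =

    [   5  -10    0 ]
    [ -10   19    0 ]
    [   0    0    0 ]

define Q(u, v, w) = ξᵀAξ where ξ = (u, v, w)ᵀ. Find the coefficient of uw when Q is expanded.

0

The coefficient of uw is A[1,3] + A[3,1] = 2·0 = 0.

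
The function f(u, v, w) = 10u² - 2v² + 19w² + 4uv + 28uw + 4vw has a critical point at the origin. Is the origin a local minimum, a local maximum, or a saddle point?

The Hessian at the origin is H = [[20, 4, 28], [4, -4, 4], [28, 4, 38]].
Symmetric row and column elimination reduces H to a congruent diagonal form with pivots 20, -24/5, -2/3.
Counting signs: 1 positive, 2 negative.
H is indefinite, so the origin is a saddle point.

saddle point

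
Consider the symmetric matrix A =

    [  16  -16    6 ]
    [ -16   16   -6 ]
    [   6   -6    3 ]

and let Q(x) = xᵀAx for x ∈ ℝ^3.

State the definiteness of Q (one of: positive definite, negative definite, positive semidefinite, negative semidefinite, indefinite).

Row-reducing A symmetrically gives the diagonal entries 16, 0, 3/4.
So there are 2 positive, 1 zero pivots.
Hence Q is positive semidefinite.

positive semidefinite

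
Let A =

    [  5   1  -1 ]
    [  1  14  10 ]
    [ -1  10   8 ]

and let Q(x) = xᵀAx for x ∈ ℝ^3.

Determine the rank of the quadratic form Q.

3

Row-reducing A symmetrically gives the diagonal entries 5, 69/5, 6/23.
Counting signs: 3 positive.
The rank is the number of nonzero pivots: 3.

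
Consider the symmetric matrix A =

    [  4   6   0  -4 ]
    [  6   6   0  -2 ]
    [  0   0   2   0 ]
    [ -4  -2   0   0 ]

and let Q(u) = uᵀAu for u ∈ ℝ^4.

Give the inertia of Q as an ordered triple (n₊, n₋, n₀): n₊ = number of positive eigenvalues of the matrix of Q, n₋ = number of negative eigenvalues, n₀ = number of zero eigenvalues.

(3, 1, 0)

Congruent diagonalization of A (simultaneous row and column reduction) yields pivots 4, -3, 2, 4/3.
So there are 3 positive, 1 negative pivots.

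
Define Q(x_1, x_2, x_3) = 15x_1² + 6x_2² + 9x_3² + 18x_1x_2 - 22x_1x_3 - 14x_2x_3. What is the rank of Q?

The associated matrix is A = [[15, 9, -11], [9, 6, -7], [-11, -7, 9]].
Row-reducing A symmetrically gives the diagonal entries 15, 3/5, 2/3.
Counting signs: 3 positive.
The rank is the number of nonzero pivots: 3.

3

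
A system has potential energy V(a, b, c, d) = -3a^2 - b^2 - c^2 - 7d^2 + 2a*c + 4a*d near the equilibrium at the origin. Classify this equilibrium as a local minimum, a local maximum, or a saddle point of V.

The Hessian at the origin is H = [[-6, 0, 2, 4], [0, -2, 0, 0], [2, 0, -2, 0], [4, 0, 0, -14]].
An LDLᵀ factorisation of H has diagonal entries -6, -2, -4/3, -10.
Counting signs: 4 negative.
H is negative definite, so the origin is a strict local maximum.

local maximum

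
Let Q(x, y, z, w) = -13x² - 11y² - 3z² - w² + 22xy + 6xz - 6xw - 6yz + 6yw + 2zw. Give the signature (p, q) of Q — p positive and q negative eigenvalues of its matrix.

The symmetric matrix is A = [[-13, 11, 3, -3], [11, -11, -3, 3], [3, -3, -3, 1], [-3, 3, 1, -1]].
Congruent diagonalization of A (simultaneous row and column reduction) yields pivots -13, -22/13, -24/11, -1/6.
Counting signs: 4 negative.

(0, 4)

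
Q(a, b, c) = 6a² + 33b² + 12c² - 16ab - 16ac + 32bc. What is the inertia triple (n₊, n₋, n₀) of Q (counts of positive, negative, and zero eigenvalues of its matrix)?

The symmetric matrix is A = [[6, -8, -8], [-8, 33, 16], [-8, 16, 12]].
Applying the same elementary operations to the rows and columns of A produces a congruent diagonal matrix with entries 6, 67/3, 4/67.
Counting signs: 3 positive.

(3, 0, 0)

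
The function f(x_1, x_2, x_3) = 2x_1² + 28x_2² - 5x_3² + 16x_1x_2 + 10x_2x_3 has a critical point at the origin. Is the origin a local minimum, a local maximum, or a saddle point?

The Hessian at the origin is H = [[4, 16, 0], [16, 56, 10], [0, 10, -10]].
Symmetric row and column elimination reduces H to a congruent diagonal form with pivots 4, -8, 5/2.
Counting signs: 2 positive, 1 negative.
H is indefinite, so the origin is a saddle point.

saddle point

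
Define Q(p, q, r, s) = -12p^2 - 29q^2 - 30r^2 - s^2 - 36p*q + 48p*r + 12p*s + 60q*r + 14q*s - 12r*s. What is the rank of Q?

3

The symmetric matrix is A = [[-12, -18, 24, 6], [-18, -29, 30, 7], [24, 30, -30, -6], [6, 7, -6, -1]].
Applying the same elementary operations to the rows and columns of A produces a congruent diagonal matrix with entries -12, -2, 36, 0.
So there are 1 positive, 2 negative, 1 zero pivots.
The rank is the number of nonzero pivots: 3.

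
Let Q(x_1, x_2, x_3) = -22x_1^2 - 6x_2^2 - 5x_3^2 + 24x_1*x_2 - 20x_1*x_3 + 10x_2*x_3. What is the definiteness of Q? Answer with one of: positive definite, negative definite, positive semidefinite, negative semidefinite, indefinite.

indefinite

The associated matrix is A = [[-22, 12, -10], [12, -6, 5], [-10, 5, -5]].
Applying the same elementary operations to the rows and columns of A produces a congruent diagonal matrix with entries -22, 6/11, -5/6.
Counting signs: 1 positive, 2 negative.
Hence Q is indefinite.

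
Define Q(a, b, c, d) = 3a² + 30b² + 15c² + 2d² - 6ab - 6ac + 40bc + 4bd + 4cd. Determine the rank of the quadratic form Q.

The symmetric matrix is A = [[3, -3, -3, 0], [-3, 30, 20, 2], [-3, 20, 15, 2], [0, 2, 2, 2]].
Applying the same elementary operations to the rows and columns of A produces a congruent diagonal matrix with entries 3, 27, 35/27, 10/7.
So there are 4 positive pivots.
The rank is the number of nonzero pivots: 4.

4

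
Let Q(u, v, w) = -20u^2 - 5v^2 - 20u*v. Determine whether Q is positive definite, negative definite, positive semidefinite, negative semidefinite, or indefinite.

Write A = [[-20, -10, 0], [-10, -5, 0], [0, 0, 0]].
Row-reducing A symmetrically gives the diagonal entries -20, 0, 0.
Counting signs: 1 negative, 2 zero.
Hence Q is negative semidefinite.

negative semidefinite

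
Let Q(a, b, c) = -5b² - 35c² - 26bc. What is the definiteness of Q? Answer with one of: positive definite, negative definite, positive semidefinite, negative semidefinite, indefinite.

The associated matrix is A = [[0, 0, 0], [0, -5, -13], [0, -13, -35]].
Applying the same elementary operations to the rows and columns of A produces a congruent diagonal matrix with entries 0, -5, -6/5.
That gives 2 negative, 1 zero pivots.
Hence Q is negative semidefinite.

negative semidefinite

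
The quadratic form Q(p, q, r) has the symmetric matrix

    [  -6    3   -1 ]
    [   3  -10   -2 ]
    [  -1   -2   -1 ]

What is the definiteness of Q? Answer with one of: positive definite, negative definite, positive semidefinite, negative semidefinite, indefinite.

negative definite

Leading principal minors: Δ_1 = -6, Δ_2 = 51, Δ_3 = -5.
The signs alternate starting with Δ_1 < 0, so by Sylvester's criterion Q is negative definite.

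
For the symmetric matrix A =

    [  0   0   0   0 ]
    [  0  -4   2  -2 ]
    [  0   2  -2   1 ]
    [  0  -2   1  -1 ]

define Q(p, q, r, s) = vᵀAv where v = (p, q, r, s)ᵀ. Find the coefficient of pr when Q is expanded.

The coefficient of pr is A[1,3] + A[3,1] = 2·0 = 0.

0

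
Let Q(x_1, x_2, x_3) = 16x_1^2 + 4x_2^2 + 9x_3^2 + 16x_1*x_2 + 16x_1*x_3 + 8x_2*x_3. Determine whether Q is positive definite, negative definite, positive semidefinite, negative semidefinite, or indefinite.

positive semidefinite

The symmetric matrix is A = [[16, 8, 8], [8, 4, 4], [8, 4, 9]].
Congruent diagonalization of A (simultaneous row and column reduction) yields pivots 16, 0, 5.
So there are 2 positive, 1 zero pivots.
Hence Q is positive semidefinite.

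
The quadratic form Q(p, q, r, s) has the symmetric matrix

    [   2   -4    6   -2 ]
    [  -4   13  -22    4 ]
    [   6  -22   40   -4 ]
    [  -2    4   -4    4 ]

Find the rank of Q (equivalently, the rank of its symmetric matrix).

Congruent diagonalization of A (simultaneous row and column reduction) yields pivots 2, 5, 2, 0.
That gives 3 positive, 1 zero pivots.
The rank is the number of nonzero pivots: 3.

3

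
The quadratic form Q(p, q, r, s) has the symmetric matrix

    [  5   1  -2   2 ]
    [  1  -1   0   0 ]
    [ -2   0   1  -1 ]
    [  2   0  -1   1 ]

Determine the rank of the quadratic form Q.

3

Congruent diagonalization of A (simultaneous row and column reduction) yields pivots 5, -6/5, 1/3, 0.
Counting signs: 2 positive, 1 negative, 1 zero.
The rank is the number of nonzero pivots: 3.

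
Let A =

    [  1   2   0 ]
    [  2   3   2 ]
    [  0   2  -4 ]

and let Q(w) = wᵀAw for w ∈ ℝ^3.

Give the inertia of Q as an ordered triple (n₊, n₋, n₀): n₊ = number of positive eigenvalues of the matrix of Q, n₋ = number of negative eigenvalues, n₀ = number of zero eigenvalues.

Congruent diagonalization of A (simultaneous row and column reduction) yields pivots 1, -1, 0.
So there are 1 positive, 1 negative, 1 zero pivots.

(1, 1, 1)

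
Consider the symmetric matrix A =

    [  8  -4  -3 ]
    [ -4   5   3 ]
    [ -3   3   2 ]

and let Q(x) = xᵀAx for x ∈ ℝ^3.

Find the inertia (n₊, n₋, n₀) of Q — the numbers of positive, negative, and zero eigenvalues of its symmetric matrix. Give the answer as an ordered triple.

Symmetric row and column elimination reduces A to a congruent diagonal form with pivots 8, 3, 1/8.
Counting signs: 3 positive.

(3, 0, 0)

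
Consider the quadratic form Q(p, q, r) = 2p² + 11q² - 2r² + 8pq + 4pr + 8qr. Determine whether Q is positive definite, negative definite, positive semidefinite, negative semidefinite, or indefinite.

The associated matrix is A = [[2, 4, 2], [4, 11, 4], [2, 4, -2]].
Symmetric row and column elimination reduces A to a congruent diagonal form with pivots 2, 3, -4.
Counting signs: 2 positive, 1 negative.
Hence Q is indefinite.

indefinite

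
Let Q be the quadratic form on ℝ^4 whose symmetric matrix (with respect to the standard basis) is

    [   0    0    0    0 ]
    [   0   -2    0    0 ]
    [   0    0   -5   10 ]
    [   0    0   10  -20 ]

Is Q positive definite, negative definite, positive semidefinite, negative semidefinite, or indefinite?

negative semidefinite

Congruent diagonalization of A (simultaneous row and column reduction) yields pivots 0, -2, -5, 0.
So there are 2 negative, 2 zero pivots.
Hence Q is negative semidefinite.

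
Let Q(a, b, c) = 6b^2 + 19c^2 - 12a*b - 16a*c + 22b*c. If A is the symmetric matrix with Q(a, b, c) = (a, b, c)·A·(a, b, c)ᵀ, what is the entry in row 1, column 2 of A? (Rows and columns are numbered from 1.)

The coefficient of a·b in Q is -12. For a symmetric A this equals A[1,2] + A[2,1] = 2·A[1,2].
So A[1,2] = -12/2 = -6.

-6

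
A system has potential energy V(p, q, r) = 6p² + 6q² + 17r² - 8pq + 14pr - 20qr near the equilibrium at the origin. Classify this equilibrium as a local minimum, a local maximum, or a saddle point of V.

local minimum

The Hessian at the origin is H = [[12, -8, 14], [-8, 12, -20], [14, -20, 34]].
Congruent diagonalization of H (simultaneous row and column reduction) yields pivots 12, 20/3, 3/5.
That gives 3 positive pivots.
H is positive definite, so the origin is a strict local minimum.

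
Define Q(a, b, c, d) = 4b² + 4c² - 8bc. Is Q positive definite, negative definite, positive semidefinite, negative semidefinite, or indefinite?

The symmetric matrix is A = [[0, 0, 0, 0], [0, 4, -4, 0], [0, -4, 4, 0], [0, 0, 0, 0]].
Row-reducing A symmetrically gives the diagonal entries 0, 4, 0, 0.
Counting signs: 1 positive, 3 zero.
Hence Q is positive semidefinite.

positive semidefinite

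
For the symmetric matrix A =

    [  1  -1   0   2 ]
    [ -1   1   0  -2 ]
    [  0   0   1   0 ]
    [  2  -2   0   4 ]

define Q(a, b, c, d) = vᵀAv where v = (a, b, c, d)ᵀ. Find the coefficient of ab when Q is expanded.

-2

The coefficient of ab is A[1,2] + A[2,1] = 2·(-1) = -2.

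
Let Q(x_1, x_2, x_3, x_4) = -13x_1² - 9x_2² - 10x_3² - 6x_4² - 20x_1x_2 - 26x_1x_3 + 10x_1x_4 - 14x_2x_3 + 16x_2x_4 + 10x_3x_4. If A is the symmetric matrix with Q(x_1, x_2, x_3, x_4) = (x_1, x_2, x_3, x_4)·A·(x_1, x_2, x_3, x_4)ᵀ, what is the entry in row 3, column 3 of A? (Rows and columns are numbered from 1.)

-10

The coefficient of x_3² in Q is -10, and that is exactly A[3,3].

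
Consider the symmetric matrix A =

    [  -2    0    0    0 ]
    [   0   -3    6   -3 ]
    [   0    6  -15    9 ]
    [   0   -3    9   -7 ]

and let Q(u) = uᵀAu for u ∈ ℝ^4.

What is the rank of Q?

4

Row-reducing A symmetrically gives the diagonal entries -2, -3, -3, -1.
So there are 4 negative pivots.
The rank is the number of nonzero pivots: 4.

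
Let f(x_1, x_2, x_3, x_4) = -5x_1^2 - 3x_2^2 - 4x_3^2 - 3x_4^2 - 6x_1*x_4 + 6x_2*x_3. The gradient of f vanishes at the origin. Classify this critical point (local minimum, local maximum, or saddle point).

The Hessian at the origin is H = [[-10, 0, 0, -6], [0, -6, 6, 0], [0, 6, -8, 0], [-6, 0, 0, -6]].
Congruent diagonalization of H (simultaneous row and column reduction) yields pivots -10, -6, -2, -12/5.
So there are 4 negative pivots.
H is negative definite, so the origin is a strict local maximum.

local maximum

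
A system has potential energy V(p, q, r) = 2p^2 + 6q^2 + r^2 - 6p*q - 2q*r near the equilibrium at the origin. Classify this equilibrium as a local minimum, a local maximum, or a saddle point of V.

The Hessian at the origin is H = [[4, -6, 0], [-6, 12, -2], [0, -2, 2]].
Row-reducing H symmetrically gives the diagonal entries 4, 3, 2/3.
So there are 3 positive pivots.
H is positive definite, so the origin is a strict local minimum.

local minimum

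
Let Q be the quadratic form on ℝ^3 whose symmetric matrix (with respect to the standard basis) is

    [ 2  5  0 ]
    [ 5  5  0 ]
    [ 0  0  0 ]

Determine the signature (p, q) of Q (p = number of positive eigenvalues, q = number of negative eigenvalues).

(1, 1)

Row-reducing A symmetrically gives the diagonal entries 2, -15/2, 0.
Counting signs: 1 positive, 1 negative, 1 zero.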